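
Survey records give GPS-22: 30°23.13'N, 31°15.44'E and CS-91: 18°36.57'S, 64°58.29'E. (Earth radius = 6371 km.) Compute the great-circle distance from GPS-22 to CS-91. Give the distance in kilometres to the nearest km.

6534 km

GPS-22: φ = +30.38550°, λ = +31.25733°
CS-91: φ = -18.60950°, λ = +64.97150°
Δφ = -48.9950°,  Δλ = 33.7142°
a = sin²(Δφ/2) + cos φ₁ cos φ₂ sin²(Δλ/2) = 0.240686
c = 2·arcsin(√a) = 1.025550 rad = 58.7597°
d = R·c = 6371 × 1.025550 = 6533.8 km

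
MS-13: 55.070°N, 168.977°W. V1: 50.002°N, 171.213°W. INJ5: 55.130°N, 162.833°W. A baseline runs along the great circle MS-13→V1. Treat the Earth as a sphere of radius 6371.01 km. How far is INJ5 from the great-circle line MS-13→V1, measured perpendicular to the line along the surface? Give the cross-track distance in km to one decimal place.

δ₁₃ = central angle MS-13→INJ5 = 0.061342 rad  (haversine)
θ₁₃ = bearing MS-13→INJ5 = 86.503°,  θ₁₂ = bearing MS-13→V1 = 195.917°
dₓₜ = R·arcsin(sin δ₁₃ · sin(θ₁₃ − θ₁₂)) = 6371.01·arcsin(0.06130·sin(-109.414°)) = -368.564 km
|dₓₜ| = 368.564 km

368.6 km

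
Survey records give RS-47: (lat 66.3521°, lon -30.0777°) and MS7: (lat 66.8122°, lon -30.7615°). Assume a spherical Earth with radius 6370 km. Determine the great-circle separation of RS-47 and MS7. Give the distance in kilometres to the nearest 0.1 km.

59.4 km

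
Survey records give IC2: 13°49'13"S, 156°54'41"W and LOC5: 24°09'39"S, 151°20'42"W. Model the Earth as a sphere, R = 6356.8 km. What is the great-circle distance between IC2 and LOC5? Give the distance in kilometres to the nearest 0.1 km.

IC2: φ = -13.82028°, λ = -156.91139°
LOC5: φ = -24.16083°, λ = -151.34500°
Δφ = -10.3406°,  Δλ = 5.5664°
a = sin²(Δφ/2) + cos φ₁ cos φ₂ sin²(Δλ/2) = 0.010210
c = 2·arcsin(√a) = 0.202433 rad = 11.5985°
d = R·c = 6356.8 × 0.202433 = 1286.8 km

1286.8 km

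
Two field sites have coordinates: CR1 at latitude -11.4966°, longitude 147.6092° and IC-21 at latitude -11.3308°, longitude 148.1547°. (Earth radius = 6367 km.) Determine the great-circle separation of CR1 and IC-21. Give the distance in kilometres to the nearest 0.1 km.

62.2 km

Δφ = 0.1658°,  Δλ = 0.5455°
a = sin²(Δφ/2) + cos φ₁ cos φ₂ sin²(Δλ/2) = 0.000024
c = 2·arcsin(√a) = 0.009771 rad = 0.5598°
d = R·c = 6367 × 0.009771 = 62.2 km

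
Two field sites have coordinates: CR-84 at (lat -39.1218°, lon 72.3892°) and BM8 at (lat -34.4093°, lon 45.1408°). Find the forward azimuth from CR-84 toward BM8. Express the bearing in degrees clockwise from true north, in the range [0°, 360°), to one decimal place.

273.7°

Δλ = -27.2484°
y = sin Δλ · cos φ₂ = -0.377735
x = cos φ₁ sin φ₂ − sin φ₁ cos φ₂ cos Δλ = 0.024389
θ = atan2(y, x) = -86.3058° → 273.6942° (mod 360°)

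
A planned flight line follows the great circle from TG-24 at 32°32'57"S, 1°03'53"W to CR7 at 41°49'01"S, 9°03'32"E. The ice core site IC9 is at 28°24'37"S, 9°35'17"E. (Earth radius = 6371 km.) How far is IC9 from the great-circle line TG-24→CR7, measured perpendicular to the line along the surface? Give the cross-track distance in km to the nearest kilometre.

TG-24: φ = -32.54917°, λ = -1.06472°
CR7: φ = -41.81694°, λ = +9.05889°
IC9: φ = -28.41028°, λ = +9.58806°
δ₁₃ = central angle TG-24→IC9 = 0.175644 rad  (haversine)
θ₁₃ = bearing TG-24→IC9 = 68.509°,  θ₁₂ = bearing TG-24→CR7 = 141.937°
dₓₜ = R·arcsin(sin δ₁₃ · sin(θ₁₃ − θ₁₂)) = 6371·arcsin(0.17474·sin(-73.428°)) = -1072.094 km
|dₓₜ| = 1072.094 km

1072 km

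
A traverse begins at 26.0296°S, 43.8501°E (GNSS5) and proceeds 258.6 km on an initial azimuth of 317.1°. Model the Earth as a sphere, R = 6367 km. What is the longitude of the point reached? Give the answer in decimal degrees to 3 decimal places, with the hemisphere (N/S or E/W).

42.112°E

δ = d/R = 258.6/6367 = 0.040616 rad
φ₂ = arcsin(sin φ₁ cos δ + cos φ₁ sin δ cos θ)
   = arcsin(-0.43884·0.99918 + 0.89857·0.04060·0.73254) = -24.31457°
λ₂ = λ₁ + atan2(sin θ sin δ cos φ₁, cos δ − sin φ₁ sin φ₂) = 42.11201°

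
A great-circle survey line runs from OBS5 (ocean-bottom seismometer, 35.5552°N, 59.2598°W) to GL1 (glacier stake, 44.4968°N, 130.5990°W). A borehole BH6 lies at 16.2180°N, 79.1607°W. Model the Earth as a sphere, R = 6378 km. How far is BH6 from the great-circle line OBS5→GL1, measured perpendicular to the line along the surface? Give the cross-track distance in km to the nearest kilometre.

δ₁₃ = central angle OBS5→BH6 = 0.458005 rad  (haversine)
θ₁₃ = bearing OBS5→BH6 = 227.664°,  θ₁₂ = bearing OBS5→GL1 = 302.918°
dₓₜ = R·arcsin(sin δ₁₃ · sin(θ₁₃ − θ₁₂)) = 6378·arcsin(0.44216·sin(-75.254°)) = -2818.003 km
|dₓₜ| = 2818.003 km

2818 km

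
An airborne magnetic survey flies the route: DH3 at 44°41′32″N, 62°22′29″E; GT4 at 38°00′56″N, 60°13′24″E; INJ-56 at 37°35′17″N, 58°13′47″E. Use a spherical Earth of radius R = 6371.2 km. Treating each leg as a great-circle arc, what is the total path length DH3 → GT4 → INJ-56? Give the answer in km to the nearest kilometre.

DH3: φ = +44.69222°, λ = +62.37472°
GT4: φ = +38.01556°, λ = +60.22333°
INJ-56: φ = +37.58806°, λ = +58.22972°
DH3→GT4: c = 0.119877 rad, d = 763.76 km
GT4→INJ-56: c = 0.028487 rad, d = 181.49 km
Total = 763.76 + 181.49 = 945.26 km

945 km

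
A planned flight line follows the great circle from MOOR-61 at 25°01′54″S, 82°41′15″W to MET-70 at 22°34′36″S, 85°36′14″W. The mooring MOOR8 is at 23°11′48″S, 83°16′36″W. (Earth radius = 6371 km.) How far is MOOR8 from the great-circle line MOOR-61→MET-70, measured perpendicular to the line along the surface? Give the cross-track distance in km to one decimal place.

MOOR-61: φ = -25.03167°, λ = -82.68750°
MET-70: φ = -22.57667°, λ = -85.60389°
MOOR8: φ = -23.19667°, λ = -83.27667°
δ₁₃ = central angle MOOR-61→MOOR8 = 0.033374 rad  (haversine)
θ₁₃ = bearing MOOR-61→MOOR8 = 343.545°,  θ₁₂ = bearing MOOR-61→MET-70 = 312.019°
dₓₜ = R·arcsin(sin δ₁₃ · sin(θ₁₃ − θ₁₂)) = 6371·arcsin(0.03337·sin(31.527°)) = 111.164 km
|dₓₜ| = 111.164 km

111.2 km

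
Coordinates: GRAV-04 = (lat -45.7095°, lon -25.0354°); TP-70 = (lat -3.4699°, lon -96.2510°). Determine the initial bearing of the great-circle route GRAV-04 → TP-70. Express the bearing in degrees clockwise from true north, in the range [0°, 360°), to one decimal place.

281.2°

Δλ = -71.2156°
y = sin Δλ · cos φ₂ = -0.945001
x = cos φ₁ sin φ₂ − sin φ₁ cos φ₂ cos Δλ = 0.187810
θ = atan2(y, x) = -78.7595° → 281.2405° (mod 360°)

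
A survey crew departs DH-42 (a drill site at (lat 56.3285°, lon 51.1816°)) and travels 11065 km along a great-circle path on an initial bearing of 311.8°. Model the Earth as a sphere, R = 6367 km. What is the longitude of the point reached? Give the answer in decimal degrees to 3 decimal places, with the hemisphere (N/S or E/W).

δ = d/R = 11065/6367 = 1.737867 rad
φ₂ = arcsin(sin φ₁ cos δ + cos φ₁ sin δ cos θ)
   = arcsin(0.83223·-0.16629 + 0.55443·0.98608·0.66653) = 13.06198°
λ₂ = λ₁ + atan2(sin θ sin δ cos φ₁, cos δ − sin φ₁ sin φ₂) = -79.82613°

79.826°W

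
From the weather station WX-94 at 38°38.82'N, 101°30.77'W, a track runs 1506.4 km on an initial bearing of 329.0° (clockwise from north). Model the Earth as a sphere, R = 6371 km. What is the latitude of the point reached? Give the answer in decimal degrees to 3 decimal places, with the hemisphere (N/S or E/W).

49.815°N

WX-94: φ = +38.64700°, λ = -101.51283°
δ = d/R = 1506.4/6371 = 0.236446 rad
φ₂ = arcsin(sin φ₁ cos δ + cos φ₁ sin δ cos θ)
   = arcsin(0.62452·0.97218 + 0.78101·0.23425·0.85717) = 49.81487°
λ₂ = λ₁ + atan2(sin θ sin δ cos φ₁, cos δ − sin φ₁ sin φ₂) = -112.28913°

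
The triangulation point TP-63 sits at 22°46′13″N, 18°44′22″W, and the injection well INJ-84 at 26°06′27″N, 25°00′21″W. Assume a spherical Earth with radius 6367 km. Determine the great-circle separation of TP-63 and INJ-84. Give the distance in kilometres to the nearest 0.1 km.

TP-63: φ = +22.77028°, λ = -18.73944°
INJ-84: φ = +26.10750°, λ = -25.00583°
Δφ = 3.3372°,  Δλ = -6.2664°
a = sin²(Δφ/2) + cos φ₁ cos φ₂ sin²(Δλ/2) = 0.003321
c = 2·arcsin(√a) = 0.115328 rad = 6.6078°
d = R·c = 6367 × 0.115328 = 734.3 km

734.3 km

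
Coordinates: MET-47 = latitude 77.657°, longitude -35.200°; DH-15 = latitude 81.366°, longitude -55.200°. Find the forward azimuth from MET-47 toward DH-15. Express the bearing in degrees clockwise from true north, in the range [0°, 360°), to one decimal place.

Δλ = -20.0000°
y = sin Δλ · cos φ₂ = -0.051345
x = cos φ₁ sin φ₂ − sin φ₁ cos φ₂ cos Δλ = 0.073533
θ = atan2(y, x) = -34.9248° → 325.0752° (mod 360°)

325.1°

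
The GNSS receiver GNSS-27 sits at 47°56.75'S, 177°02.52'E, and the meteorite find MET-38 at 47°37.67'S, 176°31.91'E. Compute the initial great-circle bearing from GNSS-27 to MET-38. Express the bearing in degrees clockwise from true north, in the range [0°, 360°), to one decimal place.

312.7°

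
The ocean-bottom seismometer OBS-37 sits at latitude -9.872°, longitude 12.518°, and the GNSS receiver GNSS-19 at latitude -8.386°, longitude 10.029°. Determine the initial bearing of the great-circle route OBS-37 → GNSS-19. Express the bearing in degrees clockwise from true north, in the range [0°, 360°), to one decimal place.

301.0°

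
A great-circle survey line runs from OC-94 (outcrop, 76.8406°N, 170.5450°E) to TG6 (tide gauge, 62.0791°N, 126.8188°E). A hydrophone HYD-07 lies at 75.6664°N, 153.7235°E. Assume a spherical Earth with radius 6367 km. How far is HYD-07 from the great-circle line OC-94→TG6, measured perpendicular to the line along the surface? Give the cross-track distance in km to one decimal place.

107.9 km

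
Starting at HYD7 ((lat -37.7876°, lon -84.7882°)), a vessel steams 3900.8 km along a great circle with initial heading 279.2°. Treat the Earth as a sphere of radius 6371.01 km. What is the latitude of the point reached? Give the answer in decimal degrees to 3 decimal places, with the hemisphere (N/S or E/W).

25.392°S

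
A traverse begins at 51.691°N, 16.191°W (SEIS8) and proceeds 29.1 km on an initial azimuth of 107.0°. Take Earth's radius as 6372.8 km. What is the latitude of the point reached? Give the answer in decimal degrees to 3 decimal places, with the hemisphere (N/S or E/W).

δ = d/R = 29.1/6372.8 = 0.004566 rad
φ₂ = arcsin(sin φ₁ cos δ + cos φ₁ sin δ cos θ)
   = arcsin(0.78468·0.99999 + 0.61990·0.00457·-0.29237) = 51.61382°
λ₂ = λ₁ + atan2(sin θ sin δ cos φ₁, cos δ − sin φ₁ sin φ₂) = -15.78808°

51.614°N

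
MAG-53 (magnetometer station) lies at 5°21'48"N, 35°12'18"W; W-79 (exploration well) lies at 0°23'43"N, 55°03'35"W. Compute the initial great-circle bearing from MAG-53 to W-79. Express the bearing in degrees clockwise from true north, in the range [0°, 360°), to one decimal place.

MAG-53: φ = +5.36333°, λ = -35.20500°
W-79: φ = +0.39528°, λ = -55.05972°
Δλ = -19.8547°
y = sin Δλ · cos φ₂ = -0.339628
x = cos φ₁ sin φ₂ − sin φ₁ cos φ₂ cos Δλ = -0.081044
θ = atan2(y, x) = -103.4213° → 256.5787° (mod 360°)

256.6°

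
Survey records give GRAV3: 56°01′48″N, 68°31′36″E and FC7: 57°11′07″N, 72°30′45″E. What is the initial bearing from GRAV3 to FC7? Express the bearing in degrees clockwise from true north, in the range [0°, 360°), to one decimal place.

GRAV3: φ = +56.03000°, λ = +68.52667°
FC7: φ = +57.18528°, λ = +72.51250°
Δλ = 3.9858°
y = sin Δλ · cos φ₂ = 0.037669
x = cos φ₁ sin φ₂ − sin φ₁ cos φ₂ cos Δλ = 0.021249
θ = atan2(y, x) = 60.5727° → 60.5727° (mod 360°)

60.6°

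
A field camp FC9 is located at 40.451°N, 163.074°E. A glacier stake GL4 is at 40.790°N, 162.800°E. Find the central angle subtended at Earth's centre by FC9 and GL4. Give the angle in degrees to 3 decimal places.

0.398°

Δφ = 0.3390°,  Δλ = -0.2740°
a = sin²(Δφ/2) + cos φ₁ cos φ₂ sin²(Δλ/2) = 0.000012
c = 2·arcsin(√a) = 0.006941 rad = 0.3977°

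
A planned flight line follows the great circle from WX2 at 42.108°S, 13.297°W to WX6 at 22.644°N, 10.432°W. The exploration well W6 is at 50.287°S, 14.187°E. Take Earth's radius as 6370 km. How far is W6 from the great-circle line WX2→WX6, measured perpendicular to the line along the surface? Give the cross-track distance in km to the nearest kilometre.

1969 km

δ₁₃ = central angle WX2→W6 = 0.358767 rad  (haversine)
θ₁₃ = bearing WX2→W6 = 122.880°,  θ₁₂ = bearing WX2→WX6 = 2.922°
dₓₜ = R·arcsin(sin δ₁₃ · sin(θ₁₃ − θ₁₂)) = 6370·arcsin(0.35112·sin(119.958°)) = 1969.002 km
|dₓₜ| = 1969.002 km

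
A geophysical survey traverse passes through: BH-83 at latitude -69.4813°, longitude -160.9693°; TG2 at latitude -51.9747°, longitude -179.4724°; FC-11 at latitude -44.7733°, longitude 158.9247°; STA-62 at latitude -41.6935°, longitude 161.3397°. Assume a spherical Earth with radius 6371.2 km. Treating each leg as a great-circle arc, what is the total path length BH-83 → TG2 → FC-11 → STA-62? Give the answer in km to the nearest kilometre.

4341 km

BH-83→TG2: c = 0.340701 rad, d = 2170.67 km
TG2→FC-11: c = 0.278771 rad, d = 1776.10 km
FC-11→STA-62: c = 0.061899 rad, d = 394.37 km
Total = 2170.67 + 1776.10 + 394.37 = 4341.15 km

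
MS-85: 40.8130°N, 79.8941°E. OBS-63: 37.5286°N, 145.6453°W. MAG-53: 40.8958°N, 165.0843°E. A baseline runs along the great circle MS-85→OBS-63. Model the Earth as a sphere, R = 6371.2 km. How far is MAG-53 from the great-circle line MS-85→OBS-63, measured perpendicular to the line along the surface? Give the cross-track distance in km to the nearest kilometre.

δ₁₃ = central angle MS-85→MAG-53 = 1.074847 rad  (haversine)
θ₁₃ = bearing MS-85→MAG-53 = 58.917°,  θ₁₂ = bearing MS-85→OBS-63 = 34.483°
dₓₜ = R·arcsin(sin δ₁₃ · sin(θ₁₃ − θ₁₂)) = 6371.2·arcsin(0.87952·sin(24.434°)) = 2372.347 km
|dₓₜ| = 2372.347 km

2372 km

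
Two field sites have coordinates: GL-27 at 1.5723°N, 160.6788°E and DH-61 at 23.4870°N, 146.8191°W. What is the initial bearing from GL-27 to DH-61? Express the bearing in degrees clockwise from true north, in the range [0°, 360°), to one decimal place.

62.2°

Δλ = 52.5021°
y = sin Δλ · cos φ₂ = 0.727645
x = cos φ₁ sin φ₂ − sin φ₁ cos φ₂ cos Δλ = 0.383072
θ = atan2(y, x) = 62.2352° → 62.2352° (mod 360°)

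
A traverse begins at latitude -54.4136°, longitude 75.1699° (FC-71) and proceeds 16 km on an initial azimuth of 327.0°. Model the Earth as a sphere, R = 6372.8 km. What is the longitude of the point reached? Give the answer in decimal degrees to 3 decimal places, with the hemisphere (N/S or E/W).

75.036°E

δ = d/R = 16/6372.8 = 0.002511 rad
φ₂ = arcsin(sin φ₁ cos δ + cos φ₁ sin δ cos θ)
   = arcsin(-0.81324·1.00000 + 0.58193·0.00251·0.83867) = -54.29288°
λ₂ = λ₁ + atan2(sin θ sin δ cos φ₁, cos δ − sin φ₁ sin φ₂) = 75.03566°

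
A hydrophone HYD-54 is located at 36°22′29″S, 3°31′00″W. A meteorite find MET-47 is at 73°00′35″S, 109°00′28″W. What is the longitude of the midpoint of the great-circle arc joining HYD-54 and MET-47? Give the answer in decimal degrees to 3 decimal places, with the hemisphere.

HYD-54: φ = -36.37472°, λ = -3.51667°
MET-47: φ = -73.00972°, λ = -109.00778°
Bx = cos φ₂ cos Δλ = -0.078046,  By = cos φ₂ sin Δλ = -0.281594
φₘ = atan2(sin φ₁ + sin φ₂, √((cos φ₁ + Bx)² + By²)) = -63.28652°
λₘ = λ₁ + atan2(By, cos φ₁ + Bx) = -24.68699°

24.687°W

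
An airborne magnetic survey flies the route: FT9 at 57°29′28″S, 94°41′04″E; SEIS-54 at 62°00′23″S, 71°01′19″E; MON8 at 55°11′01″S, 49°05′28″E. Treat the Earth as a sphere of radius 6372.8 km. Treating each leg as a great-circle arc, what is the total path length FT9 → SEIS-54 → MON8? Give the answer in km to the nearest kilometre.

FT9: φ = -57.49111°, λ = +94.68444°
SEIS-54: φ = -62.00639°, λ = +71.02194°
MON8: φ = -55.18361°, λ = +49.09111°
FT9→SEIS-54: c = 0.220957 rad, d = 1408.12 km
SEIS-54→MON8: c = 0.230617 rad, d = 1469.68 km
Total = 1408.12 + 1469.68 = 2877.79 km

2878 km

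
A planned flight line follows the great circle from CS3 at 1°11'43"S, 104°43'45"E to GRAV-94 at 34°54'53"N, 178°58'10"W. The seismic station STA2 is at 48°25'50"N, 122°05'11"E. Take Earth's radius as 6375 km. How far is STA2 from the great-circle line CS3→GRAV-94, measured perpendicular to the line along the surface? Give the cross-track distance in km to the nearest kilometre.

3343 km

CS3: φ = -1.19528°, λ = +104.72917°
GRAV-94: φ = +34.91472°, λ = -178.96944°
STA2: φ = +48.43056°, λ = +122.08639°
δ₁₃ = central angle CS3→STA2 = 0.905149 rad  (haversine)
θ₁₃ = bearing CS3→STA2 = 14.577°,  θ₁₂ = bearing CS3→GRAV-94 = 54.120°
dₓₜ = R·arcsin(sin δ₁₃ · sin(θ₁₃ − θ₁₂)) = 6375·arcsin(0.78652·sin(-39.543°)) = -3343.394 km
|dₓₜ| = 3343.394 km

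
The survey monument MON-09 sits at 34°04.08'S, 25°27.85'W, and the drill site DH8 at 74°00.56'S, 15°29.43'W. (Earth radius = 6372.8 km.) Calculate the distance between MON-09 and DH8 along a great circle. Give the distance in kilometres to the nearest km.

MON-09: φ = -34.06800°, λ = -25.46417°
DH8: φ = -74.00933°, λ = -15.49050°
Δφ = -39.9413°,  Δλ = 9.9737°
a = sin²(Δφ/2) + cos φ₁ cos φ₂ sin²(Δλ/2) = 0.118373
c = 2·arcsin(√a) = 0.702462 rad = 40.2481°
d = R·c = 6372.8 × 0.702462 = 4476.7 km

4477 km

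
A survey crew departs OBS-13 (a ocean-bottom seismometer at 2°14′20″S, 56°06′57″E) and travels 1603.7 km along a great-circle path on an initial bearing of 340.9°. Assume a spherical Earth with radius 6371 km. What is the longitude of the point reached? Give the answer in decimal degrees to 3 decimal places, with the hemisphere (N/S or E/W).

51.347°E

OBS-13: φ = -2.23889°, λ = +56.11583°
δ = d/R = 1603.7/6371 = 0.251719 rad
φ₂ = arcsin(sin φ₁ cos δ + cos φ₁ sin δ cos θ)
   = arcsin(-0.03907·0.96849 + 0.99924·0.24907·0.94495) = 11.38162°
λ₂ = λ₁ + atan2(sin θ sin δ cos φ₁, cos δ − sin φ₁ sin φ₂) = 51.34706°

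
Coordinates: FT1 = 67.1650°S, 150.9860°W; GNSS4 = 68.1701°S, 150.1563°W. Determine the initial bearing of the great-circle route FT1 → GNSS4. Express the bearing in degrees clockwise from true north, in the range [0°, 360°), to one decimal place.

Δλ = 0.8297°
y = sin Δλ · cos φ₂ = 0.005385
x = cos φ₁ sin φ₂ − sin φ₁ cos φ₂ cos Δλ = -0.017577
θ = atan2(y, x) = 162.9682° → 162.9682° (mod 360°)

163.0°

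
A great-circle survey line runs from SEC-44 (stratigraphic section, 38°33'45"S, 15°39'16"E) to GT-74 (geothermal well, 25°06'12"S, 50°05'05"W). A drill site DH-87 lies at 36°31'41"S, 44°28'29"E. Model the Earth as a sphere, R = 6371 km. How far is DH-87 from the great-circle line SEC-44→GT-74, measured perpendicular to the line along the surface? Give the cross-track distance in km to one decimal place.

464.5 km

SEC-44: φ = -38.56250°, λ = +15.65444°
GT-74: φ = -25.10333°, λ = -50.08472°
DH-87: φ = -36.52806°, λ = +44.47472°
δ₁₃ = central angle SEC-44→DH-87 = 0.398763 rad  (haversine)
θ₁₃ = bearing SEC-44→DH-87 = 93.920°,  θ₁₂ = bearing SEC-44→GT-74 = 263.108°
dₓₜ = R·arcsin(sin δ₁₃ · sin(θ₁₃ − θ₁₂)) = 6371·arcsin(0.38828·sin(-169.188°)) = -464.468 km
|dₓₜ| = 464.468 km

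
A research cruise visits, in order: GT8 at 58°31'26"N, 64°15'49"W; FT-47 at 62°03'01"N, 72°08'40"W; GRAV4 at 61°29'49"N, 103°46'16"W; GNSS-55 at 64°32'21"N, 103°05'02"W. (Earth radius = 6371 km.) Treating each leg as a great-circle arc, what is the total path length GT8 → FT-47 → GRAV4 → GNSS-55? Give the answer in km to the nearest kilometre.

GT8: φ = +58.52389°, λ = -64.26361°
FT-47: φ = +62.05028°, λ = -72.14444°
GRAV4: φ = +61.49694°, λ = -103.77111°
GNSS-55: φ = +64.53917°, λ = -103.08389°
GT8→FT-47: c = 0.091736 rad, d = 584.45 km
FT-47→GRAV4: c = 0.258653 rad, d = 1647.88 km
GRAV4→GNSS-55: c = 0.053374 rad, d = 340.05 km
Total = 584.45 + 1647.88 + 340.05 = 2572.37 km

2572 km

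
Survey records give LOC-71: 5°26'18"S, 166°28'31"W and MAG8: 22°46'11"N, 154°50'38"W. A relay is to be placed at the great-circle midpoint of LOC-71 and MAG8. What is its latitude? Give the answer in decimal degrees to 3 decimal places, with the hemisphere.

LOC-71: φ = -5.43833°, λ = -166.47528°
MAG8: φ = +22.76972°, λ = -154.84389°
Bx = cos φ₂ cos Δλ = 0.903133,  By = cos φ₂ sin Δλ = 0.185902
φₘ = atan2(sin φ₁ + sin φ₂, √((cos φ₁ + Bx)² + By²)) = 8.70978°
λₘ = λ₁ + atan2(By, cos φ₁ + Bx) = -160.88306°

8.710°N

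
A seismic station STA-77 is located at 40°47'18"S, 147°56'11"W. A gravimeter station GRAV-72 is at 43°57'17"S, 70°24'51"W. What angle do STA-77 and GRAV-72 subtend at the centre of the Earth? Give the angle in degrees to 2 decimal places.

55.17°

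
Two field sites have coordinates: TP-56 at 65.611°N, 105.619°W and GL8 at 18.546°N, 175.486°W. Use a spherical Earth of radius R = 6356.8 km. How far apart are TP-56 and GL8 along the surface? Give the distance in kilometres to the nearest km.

7199 km

Δφ = -47.0650°,  Δλ = -69.8670°
a = sin²(Δφ/2) + cos φ₁ cos φ₂ sin²(Δλ/2) = 0.287784
c = 2·arcsin(√a) = 1.132462 rad = 64.8853°
d = R·c = 6356.8 × 1.132462 = 7198.8 km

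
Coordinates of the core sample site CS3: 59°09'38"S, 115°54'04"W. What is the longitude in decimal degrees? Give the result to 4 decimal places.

115.9011°W

115° + 54′/60 + 4″/3600 = 115 + 0.90000 + 0.00111 = 115.9011°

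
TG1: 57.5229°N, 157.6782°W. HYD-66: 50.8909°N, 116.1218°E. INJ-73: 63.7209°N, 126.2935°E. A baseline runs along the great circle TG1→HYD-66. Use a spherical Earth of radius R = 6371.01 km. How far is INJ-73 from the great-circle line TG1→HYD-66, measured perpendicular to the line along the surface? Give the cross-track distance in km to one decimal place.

715.0 km

δ₁₃ = central angle TG1→INJ-73 = 0.620105 rad  (haversine)
θ₁₃ = bearing TG1→INJ-73 = 312.325°,  θ₁₂ = bearing TG1→HYD-66 = 301.213°
dₓₜ = R·arcsin(sin δ₁₃ · sin(θ₁₃ − θ₁₂)) = 6371.01·arcsin(0.58112·sin(11.111°)) = 715.001 km
|dₓₜ| = 715.001 km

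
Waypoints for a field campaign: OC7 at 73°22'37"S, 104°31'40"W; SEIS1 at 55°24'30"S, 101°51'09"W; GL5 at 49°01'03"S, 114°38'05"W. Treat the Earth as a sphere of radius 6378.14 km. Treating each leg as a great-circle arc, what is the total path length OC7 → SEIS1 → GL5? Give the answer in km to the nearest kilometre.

OC7: φ = -73.37694°, λ = -104.52778°
SEIS1: φ = -55.40833°, λ = -101.85250°
GL5: φ = -49.01750°, λ = -114.63472°
OC7→SEIS1: c = 0.314185 rad, d = 2003.91 km
SEIS1→GL5: c = 0.175961 rad, d = 1122.31 km
Total = 2003.91 + 1122.31 = 3126.22 km

3126 km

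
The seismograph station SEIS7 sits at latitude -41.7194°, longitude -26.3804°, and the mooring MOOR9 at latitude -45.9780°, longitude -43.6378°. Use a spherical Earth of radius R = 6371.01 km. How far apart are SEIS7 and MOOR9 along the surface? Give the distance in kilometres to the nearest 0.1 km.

1459.1 km

Δφ = -4.2586°,  Δλ = -17.2574°
a = sin²(Δφ/2) + cos φ₁ cos φ₂ sin²(Δλ/2) = 0.013056
c = 2·arcsin(√a) = 0.229027 rad = 13.1223°
d = R·c = 6371.01 × 0.229027 = 1459.1 km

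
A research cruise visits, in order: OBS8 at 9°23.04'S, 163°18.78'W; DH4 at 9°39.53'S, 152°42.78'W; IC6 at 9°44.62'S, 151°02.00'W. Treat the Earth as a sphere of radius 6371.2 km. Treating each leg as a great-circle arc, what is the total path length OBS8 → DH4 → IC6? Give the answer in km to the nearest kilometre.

OBS8: φ = -9.38400°, λ = -163.31300°
DH4: φ = -9.65883°, λ = -152.71300°
IC6: φ = -9.74367°, λ = -151.03333°
OBS8→DH4: c = 0.182512 rad, d = 1162.82 km
DH4→IC6: c = 0.028934 rad, d = 184.35 km
Total = 1162.82 + 184.35 = 1347.17 km

1347 km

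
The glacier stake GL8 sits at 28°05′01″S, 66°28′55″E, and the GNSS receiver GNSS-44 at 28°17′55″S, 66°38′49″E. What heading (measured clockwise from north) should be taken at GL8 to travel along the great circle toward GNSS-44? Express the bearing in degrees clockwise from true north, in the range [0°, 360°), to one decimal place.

146.0°

GL8: φ = -28.08361°, λ = +66.48194°
GNSS-44: φ = -28.29861°, λ = +66.64694°
Δλ = 0.1650°
y = sin Δλ · cos φ₂ = 0.002536
x = cos φ₁ sin φ₂ − sin φ₁ cos φ₂ cos Δλ = -0.003754
θ = atan2(y, x) = 145.9643° → 145.9643° (mod 360°)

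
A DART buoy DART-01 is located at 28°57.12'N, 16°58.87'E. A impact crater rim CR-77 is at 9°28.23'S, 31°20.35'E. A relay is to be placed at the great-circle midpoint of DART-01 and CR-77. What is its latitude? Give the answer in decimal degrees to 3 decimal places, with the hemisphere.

9.816°N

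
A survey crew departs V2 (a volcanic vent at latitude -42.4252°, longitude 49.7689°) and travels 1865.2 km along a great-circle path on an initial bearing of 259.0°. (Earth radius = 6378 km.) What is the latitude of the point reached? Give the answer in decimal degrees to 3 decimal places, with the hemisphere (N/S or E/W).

43.361°S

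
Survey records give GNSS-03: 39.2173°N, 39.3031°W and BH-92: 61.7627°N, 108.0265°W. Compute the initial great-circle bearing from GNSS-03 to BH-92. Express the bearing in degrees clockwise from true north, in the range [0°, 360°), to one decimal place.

322.5°

Δλ = -68.7234°
y = sin Δλ · cos φ₂ = -0.440876
x = cos φ₁ sin φ₂ − sin φ₁ cos φ₂ cos Δλ = 0.574006
θ = atan2(y, x) = -37.5268° → 322.4732° (mod 360°)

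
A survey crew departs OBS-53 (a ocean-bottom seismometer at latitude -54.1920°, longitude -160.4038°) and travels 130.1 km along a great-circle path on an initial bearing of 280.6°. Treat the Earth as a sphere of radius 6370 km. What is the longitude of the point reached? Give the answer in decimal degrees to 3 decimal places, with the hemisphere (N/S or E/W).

δ = d/R = 130.1/6370 = 0.020424 rad
φ₂ = arcsin(sin φ₁ cos δ + cos φ₁ sin δ cos θ)
   = arcsin(-0.81098·0.99979 + 0.58507·0.02042·0.18395) = -53.96084°
λ₂ = λ₁ + atan2(sin θ sin δ cos φ₁, cos δ − sin φ₁ sin φ₂) = -162.35910°

162.359°W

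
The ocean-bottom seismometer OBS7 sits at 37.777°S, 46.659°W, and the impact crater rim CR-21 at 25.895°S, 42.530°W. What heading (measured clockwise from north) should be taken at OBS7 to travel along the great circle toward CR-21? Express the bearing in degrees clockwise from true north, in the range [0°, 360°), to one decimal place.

Δλ = 4.1290°
y = sin Δλ · cos φ₂ = 0.064773
x = cos φ₁ sin φ₂ − sin φ₁ cos φ₂ cos Δλ = 0.204466
θ = atan2(y, x) = 17.5777° → 17.5777° (mod 360°)

17.6°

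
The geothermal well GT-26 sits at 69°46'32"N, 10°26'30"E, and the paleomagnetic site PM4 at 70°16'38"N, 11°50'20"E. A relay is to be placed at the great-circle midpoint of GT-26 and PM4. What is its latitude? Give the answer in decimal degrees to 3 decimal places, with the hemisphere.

70.028°N

GT-26: φ = +69.77556°, λ = +10.44167°
PM4: φ = +70.27722°, λ = +11.83889°
Bx = cos φ₂ cos Δλ = 0.337369,  By = cos φ₂ sin Δλ = 0.008229
φₘ = atan2(sin φ₁ + sin φ₂, √((cos φ₁ + Bx)² + By²)) = 70.02776°
λₘ = λ₁ + atan2(By, cos φ₁ + Bx) = 11.13186°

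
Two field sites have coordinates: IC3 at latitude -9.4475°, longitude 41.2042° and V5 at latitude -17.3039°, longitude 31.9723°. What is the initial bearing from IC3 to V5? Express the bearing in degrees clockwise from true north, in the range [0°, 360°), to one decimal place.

227.8°

Δλ = -9.2319°
y = sin Δλ · cos φ₂ = -0.153170
x = cos φ₁ sin φ₂ − sin φ₁ cos φ₂ cos Δλ = -0.138721
θ = atan2(y, x) = -132.1661° → 227.8339° (mod 360°)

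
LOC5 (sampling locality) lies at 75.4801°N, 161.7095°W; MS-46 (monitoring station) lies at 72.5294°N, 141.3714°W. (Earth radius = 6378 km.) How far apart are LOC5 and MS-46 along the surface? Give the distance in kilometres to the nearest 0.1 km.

Δφ = -2.9507°,  Δλ = 20.3381°
a = sin²(Δφ/2) + cos φ₁ cos φ₂ sin²(Δλ/2) = 0.003009
c = 2·arcsin(√a) = 0.109766 rad = 6.2891°
d = R·c = 6378 × 0.109766 = 700.1 km

700.1 km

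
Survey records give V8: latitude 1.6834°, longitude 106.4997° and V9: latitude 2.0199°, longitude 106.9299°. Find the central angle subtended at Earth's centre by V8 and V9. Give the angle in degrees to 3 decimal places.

0.546°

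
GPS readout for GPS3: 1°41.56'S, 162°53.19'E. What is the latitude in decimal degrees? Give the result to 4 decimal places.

1° + 41.56′/60 = 1 + 0.69267 = 1.6927°

1.6927°S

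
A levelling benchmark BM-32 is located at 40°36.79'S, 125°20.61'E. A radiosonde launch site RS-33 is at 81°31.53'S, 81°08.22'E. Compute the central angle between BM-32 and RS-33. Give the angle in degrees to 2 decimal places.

BM-32: φ = -40.61317°, λ = +125.34350°
RS-33: φ = -81.52550°, λ = +81.13700°
Δφ = -40.9123°,  Δλ = -44.2065°
a = sin²(Δφ/2) + cos φ₁ cos φ₂ sin²(Δλ/2) = 0.137983
c = 2·arcsin(√a) = 0.761163 rad = 43.6114°

43.61°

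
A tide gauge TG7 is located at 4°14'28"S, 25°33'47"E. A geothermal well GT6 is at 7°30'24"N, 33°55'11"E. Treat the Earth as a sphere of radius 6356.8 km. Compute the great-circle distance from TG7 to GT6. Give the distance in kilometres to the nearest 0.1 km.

1598.3 km

TG7: φ = -4.24111°, λ = +25.56306°
GT6: φ = +7.50667°, λ = +33.91972°
Δφ = 11.7478°,  Δλ = 8.3567°
a = sin²(Δφ/2) + cos φ₁ cos φ₂ sin²(Δλ/2) = 0.015722
c = 2·arcsin(√a) = 0.251438 rad = 14.4063°
d = R·c = 6356.8 × 0.251438 = 1598.3 km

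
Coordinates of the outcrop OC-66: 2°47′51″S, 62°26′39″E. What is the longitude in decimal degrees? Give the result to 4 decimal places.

62.4442°E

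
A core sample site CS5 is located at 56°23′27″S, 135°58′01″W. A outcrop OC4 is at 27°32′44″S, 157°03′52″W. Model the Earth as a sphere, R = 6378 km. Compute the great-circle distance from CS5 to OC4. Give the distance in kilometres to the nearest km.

3622 km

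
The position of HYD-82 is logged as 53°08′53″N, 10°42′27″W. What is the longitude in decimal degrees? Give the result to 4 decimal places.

10° + 42′/60 + 27″/3600 = 10 + 0.70000 + 0.00750 = 10.7075°

10.7075°W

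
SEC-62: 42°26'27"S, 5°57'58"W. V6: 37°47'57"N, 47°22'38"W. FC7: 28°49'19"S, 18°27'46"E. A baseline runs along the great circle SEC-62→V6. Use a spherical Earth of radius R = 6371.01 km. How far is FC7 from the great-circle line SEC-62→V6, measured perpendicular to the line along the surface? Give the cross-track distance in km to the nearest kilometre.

2652 km

SEC-62: φ = -42.44083°, λ = -5.96611°
V6: φ = +37.79917°, λ = -47.37722°
FC7: φ = -28.82194°, λ = +18.46278°
δ₁₃ = central angle SEC-62→FC7 = 0.417758 rad  (haversine)
θ₁₃ = bearing SEC-62→FC7 = 63.262°,  θ₁₂ = bearing SEC-62→V6 = 328.479°
dₓₜ = R·arcsin(sin δ₁₃ · sin(θ₁₃ − θ₁₂)) = 6371.01·arcsin(0.40571·sin(-265.217°)) = 2651.698 km
|dₓₜ| = 2651.698 km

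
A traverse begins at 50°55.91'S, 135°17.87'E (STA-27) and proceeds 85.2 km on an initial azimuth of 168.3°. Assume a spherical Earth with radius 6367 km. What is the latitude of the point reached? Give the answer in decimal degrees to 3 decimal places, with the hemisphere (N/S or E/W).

51.682°S

STA-27: φ = -50.93183°, λ = +135.29783°
δ = d/R = 85.2/6367 = 0.013381 rad
φ₂ = arcsin(sin φ₁ cos δ + cos φ₁ sin δ cos θ)
   = arcsin(-0.77640·0.99991 + 0.63024·0.01338·-0.97922) = -51.68234°
λ₂ = λ₁ + atan2(sin θ sin δ cos φ₁, cos δ − sin φ₁ sin φ₂) = 135.54859°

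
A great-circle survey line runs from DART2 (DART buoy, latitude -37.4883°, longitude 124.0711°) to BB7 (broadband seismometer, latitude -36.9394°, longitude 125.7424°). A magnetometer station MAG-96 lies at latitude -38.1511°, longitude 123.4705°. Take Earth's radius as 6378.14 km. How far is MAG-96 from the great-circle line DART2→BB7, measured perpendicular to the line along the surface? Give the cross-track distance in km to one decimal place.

49.0 km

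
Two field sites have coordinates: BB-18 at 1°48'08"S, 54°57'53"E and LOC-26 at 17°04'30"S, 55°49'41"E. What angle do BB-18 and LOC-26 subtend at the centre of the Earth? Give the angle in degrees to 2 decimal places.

BB-18: φ = -1.80222°, λ = +54.96472°
LOC-26: φ = -17.07500°, λ = +55.82806°
Δφ = -15.2728°,  Δλ = 0.8633°
a = sin²(Δφ/2) + cos φ₁ cos φ₂ sin²(Δλ/2) = 0.017713
c = 2·arcsin(√a) = 0.266972 rad = 15.2964°

15.30°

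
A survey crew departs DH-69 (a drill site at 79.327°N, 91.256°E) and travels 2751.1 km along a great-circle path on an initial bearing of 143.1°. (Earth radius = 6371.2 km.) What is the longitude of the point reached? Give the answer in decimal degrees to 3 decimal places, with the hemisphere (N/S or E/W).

δ = d/R = 2751.1/6371.2 = 0.431802 rad
φ₂ = arcsin(sin φ₁ cos δ + cos φ₁ sin δ cos θ)
   = arcsin(0.98270·0.90821 + 0.18520·0.41851·-0.79968) = 56.15198°
λ₂ = λ₁ + atan2(sin θ sin δ cos φ₁, cos δ − sin φ₁ sin φ₂) = 118.07281°

118.073°E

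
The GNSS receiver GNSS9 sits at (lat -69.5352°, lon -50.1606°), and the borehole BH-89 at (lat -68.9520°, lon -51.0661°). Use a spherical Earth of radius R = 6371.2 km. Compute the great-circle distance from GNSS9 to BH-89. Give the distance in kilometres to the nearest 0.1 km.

74.0 km

Δφ = 0.5832°,  Δλ = -0.9055°
a = sin²(Δφ/2) + cos φ₁ cos φ₂ sin²(Δλ/2) = 0.000034
c = 2·arcsin(√a) = 0.011618 rad = 0.6656°
d = R·c = 6371.2 × 0.011618 = 74.0 km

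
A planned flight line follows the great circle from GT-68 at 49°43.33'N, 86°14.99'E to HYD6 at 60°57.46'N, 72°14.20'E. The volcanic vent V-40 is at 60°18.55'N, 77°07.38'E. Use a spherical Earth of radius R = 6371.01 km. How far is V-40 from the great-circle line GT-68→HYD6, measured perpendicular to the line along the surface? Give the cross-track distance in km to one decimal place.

160.9 km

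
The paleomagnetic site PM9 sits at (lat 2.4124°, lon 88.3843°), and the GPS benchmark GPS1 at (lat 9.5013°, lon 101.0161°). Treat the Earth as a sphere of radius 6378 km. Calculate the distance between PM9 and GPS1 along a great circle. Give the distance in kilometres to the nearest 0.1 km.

Δφ = 7.0889°,  Δλ = 12.6318°
a = sin²(Δφ/2) + cos φ₁ cos φ₂ sin²(Δλ/2) = 0.015748
c = 2·arcsin(√a) = 0.251643 rad = 14.4181°
d = R·c = 6378 × 0.251643 = 1605.0 km

1605.0 km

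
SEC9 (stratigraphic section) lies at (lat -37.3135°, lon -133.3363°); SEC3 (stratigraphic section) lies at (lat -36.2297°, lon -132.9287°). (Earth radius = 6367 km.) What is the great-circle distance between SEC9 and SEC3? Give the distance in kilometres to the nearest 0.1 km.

125.8 km

Δφ = 1.0838°,  Δλ = 0.4076°
a = sin²(Δφ/2) + cos φ₁ cos φ₂ sin²(Δλ/2) = 0.000098
c = 2·arcsin(√a) = 0.019756 rad = 1.1319°
d = R·c = 6367 × 0.019756 = 125.8 km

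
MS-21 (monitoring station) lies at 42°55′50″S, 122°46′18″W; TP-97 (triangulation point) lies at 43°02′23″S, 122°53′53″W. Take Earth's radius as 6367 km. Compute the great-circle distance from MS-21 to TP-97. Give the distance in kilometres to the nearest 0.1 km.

MS-21: φ = -42.93056°, λ = -122.77167°
TP-97: φ = -43.03972°, λ = -122.89806°
Δφ = -0.1092°,  Δλ = -0.1264°
a = sin²(Δφ/2) + cos φ₁ cos φ₂ sin²(Δλ/2) = 0.000002
c = 2·arcsin(√a) = 0.002497 rad = 0.1431°
d = R·c = 6367 × 0.002497 = 15.9 km

15.9 km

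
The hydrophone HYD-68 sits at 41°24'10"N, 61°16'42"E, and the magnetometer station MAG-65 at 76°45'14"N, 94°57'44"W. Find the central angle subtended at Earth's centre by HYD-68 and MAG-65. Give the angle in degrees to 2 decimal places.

HYD-68: φ = +41.40278°, λ = +61.27833°
MAG-65: φ = +76.75389°, λ = -94.96222°
Δφ = 35.3511°,  Δλ = -156.2406°
a = sin²(Δφ/2) + cos φ₁ cos φ₂ sin²(Δλ/2) = 0.256775
c = 2·arcsin(√a) = 1.062773 rad = 60.8924°

60.89°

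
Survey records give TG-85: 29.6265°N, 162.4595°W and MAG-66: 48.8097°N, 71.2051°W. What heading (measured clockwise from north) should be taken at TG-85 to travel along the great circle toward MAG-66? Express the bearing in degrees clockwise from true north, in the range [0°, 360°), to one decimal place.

Δλ = 91.2544°
y = sin Δλ · cos φ₂ = 0.658404
x = cos φ₁ sin φ₂ − sin φ₁ cos φ₂ cos Δλ = 0.661273
θ = atan2(y, x) = 44.8755° → 44.8755° (mod 360°)

44.9°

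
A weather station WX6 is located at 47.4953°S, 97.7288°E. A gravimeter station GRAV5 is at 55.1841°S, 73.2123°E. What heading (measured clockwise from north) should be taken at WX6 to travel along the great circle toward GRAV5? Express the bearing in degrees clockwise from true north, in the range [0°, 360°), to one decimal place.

Δλ = -24.5165°
y = sin Δλ · cos φ₂ = -0.236915
x = cos φ₁ sin φ₂ − sin φ₁ cos φ₂ cos Δλ = -0.171741
θ = atan2(y, x) = -125.9385° → 234.0615° (mod 360°)

234.1°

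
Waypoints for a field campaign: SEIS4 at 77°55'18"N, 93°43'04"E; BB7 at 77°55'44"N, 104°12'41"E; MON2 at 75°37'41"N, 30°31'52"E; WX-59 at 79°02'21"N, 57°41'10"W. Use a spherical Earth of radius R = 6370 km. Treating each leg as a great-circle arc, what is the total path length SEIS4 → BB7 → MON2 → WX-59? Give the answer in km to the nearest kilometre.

3980 km

SEIS4: φ = +77.92167°, λ = +93.71778°
BB7: φ = +77.92889°, λ = +104.21139°
MON2: φ = +75.62806°, λ = +30.53111°
WX-59: φ = +79.03917°, λ = -57.68611°
SEIS4→BB7: c = 0.038261 rad, d = 243.72 km
BB7→MON2: c = 0.277031 rad, d = 1764.69 km
MON2→WX-59: c = 0.309449 rad, d = 1971.19 km
Total = 243.72 + 1764.69 + 1971.19 = 3979.61 km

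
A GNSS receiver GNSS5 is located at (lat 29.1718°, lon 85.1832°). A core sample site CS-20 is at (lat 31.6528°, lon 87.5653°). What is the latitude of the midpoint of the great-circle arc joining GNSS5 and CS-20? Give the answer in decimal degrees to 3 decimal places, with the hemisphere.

30.418°N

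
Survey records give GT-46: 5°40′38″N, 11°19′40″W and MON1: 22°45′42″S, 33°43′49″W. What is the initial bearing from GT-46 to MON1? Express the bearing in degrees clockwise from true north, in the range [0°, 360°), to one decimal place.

GT-46: φ = +5.67722°, λ = -11.32778°
MON1: φ = -22.76167°, λ = -33.73028°
Δλ = -22.4025°
y = sin Δλ · cos φ₂ = -0.351431
x = cos φ₁ sin φ₂ − sin φ₁ cos φ₂ cos Δλ = -0.469337
θ = atan2(y, x) = -143.1748° → 216.8252° (mod 360°)

216.8°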